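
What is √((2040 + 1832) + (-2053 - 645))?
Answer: √1174 ≈ 34.264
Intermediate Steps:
√((2040 + 1832) + (-2053 - 645)) = √(3872 - 2698) = √1174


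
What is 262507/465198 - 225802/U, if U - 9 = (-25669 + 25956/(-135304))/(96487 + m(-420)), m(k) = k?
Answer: -341335153971209207767/13201284172124010 ≈ -25856.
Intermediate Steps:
U = 28377774995/3249562342 (U = 9 + (-25669 + 25956/(-135304))/(96487 - 420) = 9 + (-25669 + 25956*(-1/135304))/96067 = 9 + (-25669 - 6489/33826)*(1/96067) = 9 - 868286083/33826*1/96067 = 9 - 868286083/3249562342 = 28377774995/3249562342 ≈ 8.7328)
262507/465198 - 225802/U = 262507/465198 - 225802/28377774995/3249562342 = 262507*(1/465198) - 225802*3249562342/28377774995 = 262507/465198 - 733757675948284/28377774995 = -341335153971209207767/13201284172124010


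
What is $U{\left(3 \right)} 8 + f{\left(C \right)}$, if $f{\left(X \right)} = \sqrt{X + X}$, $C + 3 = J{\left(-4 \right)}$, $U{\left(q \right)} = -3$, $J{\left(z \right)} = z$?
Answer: $-24 + i \sqrt{14} \approx -24.0 + 3.7417 i$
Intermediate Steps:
$C = -7$ ($C = -3 - 4 = -7$)
$f{\left(X \right)} = \sqrt{2} \sqrt{X}$ ($f{\left(X \right)} = \sqrt{2 X} = \sqrt{2} \sqrt{X}$)
$U{\left(3 \right)} 8 + f{\left(C \right)} = \left(-3\right) 8 + \sqrt{2} \sqrt{-7} = -24 + \sqrt{2} i \sqrt{7} = -24 + i \sqrt{14}$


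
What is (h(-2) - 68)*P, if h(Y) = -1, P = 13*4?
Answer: -3588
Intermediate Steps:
P = 52
(h(-2) - 68)*P = (-1 - 68)*52 = -69*52 = -3588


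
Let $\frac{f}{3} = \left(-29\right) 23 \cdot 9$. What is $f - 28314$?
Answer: $-46323$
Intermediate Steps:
$f = -18009$ ($f = 3 \left(-29\right) 23 \cdot 9 = 3 \left(\left(-667\right) 9\right) = 3 \left(-6003\right) = -18009$)
$f - 28314 = -18009 - 28314 = -46323$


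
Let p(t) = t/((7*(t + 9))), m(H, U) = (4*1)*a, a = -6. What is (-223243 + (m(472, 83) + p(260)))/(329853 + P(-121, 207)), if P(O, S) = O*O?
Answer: -420411501/648682202 ≈ -0.64810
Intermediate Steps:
P(O, S) = O**2
m(H, U) = -24 (m(H, U) = (4*1)*(-6) = 4*(-6) = -24)
p(t) = t/(63 + 7*t) (p(t) = t/((7*(9 + t))) = t/(63 + 7*t))
(-223243 + (m(472, 83) + p(260)))/(329853 + P(-121, 207)) = (-223243 + (-24 + (1/7)*260/(9 + 260)))/(329853 + (-121)**2) = (-223243 + (-24 + (1/7)*260/269))/(329853 + 14641) = (-223243 + (-24 + (1/7)*260*(1/269)))/344494 = (-223243 + (-24 + 260/1883))*(1/344494) = (-223243 - 44932/1883)*(1/344494) = -420411501/1883*1/344494 = -420411501/648682202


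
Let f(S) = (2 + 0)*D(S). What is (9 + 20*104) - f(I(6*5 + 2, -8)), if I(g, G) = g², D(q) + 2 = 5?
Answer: 2083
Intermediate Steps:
D(q) = 3 (D(q) = -2 + 5 = 3)
f(S) = 6 (f(S) = (2 + 0)*3 = 2*3 = 6)
(9 + 20*104) - f(I(6*5 + 2, -8)) = (9 + 20*104) - 1*6 = (9 + 2080) - 6 = 2089 - 6 = 2083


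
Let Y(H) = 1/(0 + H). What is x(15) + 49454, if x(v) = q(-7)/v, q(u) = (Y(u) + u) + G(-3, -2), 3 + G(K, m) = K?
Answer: 5192578/105 ≈ 49453.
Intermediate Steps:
G(K, m) = -3 + K
Y(H) = 1/H
q(u) = -6 + u + 1/u (q(u) = (1/u + u) + (-3 - 3) = (u + 1/u) - 6 = -6 + u + 1/u)
x(v) = -92/(7*v) (x(v) = (-6 - 7 + 1/(-7))/v = (-6 - 7 - ⅐)/v = -92/(7*v))
x(15) + 49454 = -92/7/15 + 49454 = -92/7*1/15 + 49454 = -92/105 + 49454 = 5192578/105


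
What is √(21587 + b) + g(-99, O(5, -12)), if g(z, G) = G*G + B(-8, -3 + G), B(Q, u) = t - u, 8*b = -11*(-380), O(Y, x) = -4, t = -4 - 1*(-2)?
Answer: 21 + √88438/2 ≈ 169.69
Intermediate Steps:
t = -2 (t = -4 + 2 = -2)
b = 1045/2 (b = (-11*(-380))/8 = (⅛)*4180 = 1045/2 ≈ 522.50)
B(Q, u) = -2 - u
g(z, G) = 1 + G² - G (g(z, G) = G*G + (-2 - (-3 + G)) = G² + (-2 + (3 - G)) = G² + (1 - G) = 1 + G² - G)
√(21587 + b) + g(-99, O(5, -12)) = √(21587 + 1045/2) + (1 + (-4)² - 1*(-4)) = √(44219/2) + (1 + 16 + 4) = √88438/2 + 21 = 21 + √88438/2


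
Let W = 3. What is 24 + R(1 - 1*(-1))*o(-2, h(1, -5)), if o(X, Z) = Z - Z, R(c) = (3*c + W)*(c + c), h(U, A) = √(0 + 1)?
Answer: 24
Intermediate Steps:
h(U, A) = 1 (h(U, A) = √1 = 1)
R(c) = 2*c*(3 + 3*c) (R(c) = (3*c + 3)*(c + c) = (3 + 3*c)*(2*c) = 2*c*(3 + 3*c))
o(X, Z) = 0
24 + R(1 - 1*(-1))*o(-2, h(1, -5)) = 24 + (6*(1 - 1*(-1))*(1 + (1 - 1*(-1))))*0 = 24 + (6*(1 + 1)*(1 + (1 + 1)))*0 = 24 + (6*2*(1 + 2))*0 = 24 + (6*2*3)*0 = 24 + 36*0 = 24 + 0 = 24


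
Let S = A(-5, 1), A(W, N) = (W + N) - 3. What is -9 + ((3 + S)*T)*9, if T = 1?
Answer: -45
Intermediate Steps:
A(W, N) = -3 + N + W (A(W, N) = (N + W) - 3 = -3 + N + W)
S = -7 (S = -3 + 1 - 5 = -7)
-9 + ((3 + S)*T)*9 = -9 + ((3 - 7)*1)*9 = -9 - 4*1*9 = -9 - 4*9 = -9 - 36 = -45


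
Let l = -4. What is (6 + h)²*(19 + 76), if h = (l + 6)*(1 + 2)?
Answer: 13680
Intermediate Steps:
h = 6 (h = (-4 + 6)*(1 + 2) = 2*3 = 6)
(6 + h)²*(19 + 76) = (6 + 6)²*(19 + 76) = 12²*95 = 144*95 = 13680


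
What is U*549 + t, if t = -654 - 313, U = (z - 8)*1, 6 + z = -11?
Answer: -14692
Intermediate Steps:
z = -17 (z = -6 - 11 = -17)
U = -25 (U = (-17 - 8)*1 = -25*1 = -25)
t = -967
U*549 + t = -25*549 - 967 = -13725 - 967 = -14692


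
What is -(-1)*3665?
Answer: 3665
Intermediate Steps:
-(-1)*3665 = -1*(-3665) = 3665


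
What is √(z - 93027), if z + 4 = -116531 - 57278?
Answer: 2*I*√66710 ≈ 516.57*I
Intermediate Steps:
z = -173813 (z = -4 + (-116531 - 57278) = -4 - 173809 = -173813)
√(z - 93027) = √(-173813 - 93027) = √(-266840) = 2*I*√66710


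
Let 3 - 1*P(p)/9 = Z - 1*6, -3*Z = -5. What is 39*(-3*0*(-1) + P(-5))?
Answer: 2574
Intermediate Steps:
Z = 5/3 (Z = -⅓*(-5) = 5/3 ≈ 1.6667)
P(p) = 66 (P(p) = 27 - 9*(5/3 - 1*6) = 27 - 9*(5/3 - 6) = 27 - 9*(-13/3) = 27 + 39 = 66)
39*(-3*0*(-1) + P(-5)) = 39*(-3*0*(-1) + 66) = 39*(0*(-1) + 66) = 39*(0 + 66) = 39*66 = 2574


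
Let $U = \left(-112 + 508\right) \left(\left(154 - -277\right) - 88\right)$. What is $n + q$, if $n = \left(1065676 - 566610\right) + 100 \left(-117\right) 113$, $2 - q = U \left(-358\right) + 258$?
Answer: $47803134$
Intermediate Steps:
$U = 135828$ ($U = 396 \left(\left(154 + 277\right) - 88\right) = 396 \left(431 - 88\right) = 396 \cdot 343 = 135828$)
$q = 48626168$ ($q = 2 - \left(135828 \left(-358\right) + 258\right) = 2 - \left(-48626424 + 258\right) = 2 - -48626166 = 2 + 48626166 = 48626168$)
$n = -823034$ ($n = 499066 - 1322100 = -823034$)
$n + q = -823034 + 48626168 = 47803134$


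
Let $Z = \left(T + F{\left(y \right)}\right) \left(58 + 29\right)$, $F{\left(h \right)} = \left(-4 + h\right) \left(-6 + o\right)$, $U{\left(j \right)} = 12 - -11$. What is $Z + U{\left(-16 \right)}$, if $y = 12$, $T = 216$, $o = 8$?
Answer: $20207$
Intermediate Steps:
$U{\left(j \right)} = 23$ ($U{\left(j \right)} = 12 + 11 = 23$)
$F{\left(h \right)} = -8 + 2 h$ ($F{\left(h \right)} = \left(-4 + h\right) \left(-6 + 8\right) = \left(-4 + h\right) 2 = -8 + 2 h$)
$Z = 20184$ ($Z = \left(216 + \left(-8 + 2 \cdot 12\right)\right) \left(58 + 29\right) = \left(216 + \left(-8 + 24\right)\right) 87 = \left(216 + 16\right) 87 = 232 \cdot 87 = 20184$)
$Z + U{\left(-16 \right)} = 20184 + 23 = 20207$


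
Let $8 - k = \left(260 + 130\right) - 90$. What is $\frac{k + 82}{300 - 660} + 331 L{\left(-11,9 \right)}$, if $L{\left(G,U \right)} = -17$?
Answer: $- \frac{67517}{12} \approx -5626.4$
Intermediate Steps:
$k = -292$ ($k = 8 - \left(\left(260 + 130\right) - 90\right) = 8 - \left(390 - 90\right) = 8 - 300 = -292$)
$\frac{k + 82}{300 - 660} + 331 L{\left(-11,9 \right)} = \frac{-292 + 82}{300 - 660} + 331 \left(-17\right) = - \frac{210}{-360} - 5627 = \left(-210\right) \left(- \frac{1}{360}\right) - 5627 = \frac{7}{12} - 5627 = - \frac{67517}{12}$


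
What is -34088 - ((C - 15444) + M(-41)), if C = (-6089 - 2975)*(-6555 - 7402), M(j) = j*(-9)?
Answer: -126525261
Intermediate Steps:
M(j) = -9*j
C = 126506248 (C = -9064*(-13957) = 126506248)
-34088 - ((C - 15444) + M(-41)) = -34088 - ((126506248 - 15444) - 9*(-41)) = -34088 - (126490804 + 369) = -34088 - 1*126491173 = -34088 - 126491173 = -126525261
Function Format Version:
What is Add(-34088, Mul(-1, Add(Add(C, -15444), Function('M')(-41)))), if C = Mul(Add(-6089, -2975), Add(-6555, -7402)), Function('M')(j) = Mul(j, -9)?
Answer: -126525261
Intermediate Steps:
Function('M')(j) = Mul(-9, j)
C = 126506248 (C = Mul(-9064, -13957) = 126506248)
Add(-34088, Mul(-1, Add(Add(C, -15444), Function('M')(-41)))) = Add(-34088, Mul(-1, Add(Add(126506248, -15444), Mul(-9, -41)))) = Add(-34088, Mul(-1, Add(126490804, 369))) = Add(-34088, Mul(-1, 126491173)) = Add(-34088, -126491173) = -126525261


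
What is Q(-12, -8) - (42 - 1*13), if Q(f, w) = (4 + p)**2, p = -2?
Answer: -25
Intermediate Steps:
Q(f, w) = 4 (Q(f, w) = (4 - 2)**2 = 2**2 = 4)
Q(-12, -8) - (42 - 1*13) = 4 - (42 - 1*13) = 4 - (42 - 13) = 4 - 1*29 = 4 - 29 = -25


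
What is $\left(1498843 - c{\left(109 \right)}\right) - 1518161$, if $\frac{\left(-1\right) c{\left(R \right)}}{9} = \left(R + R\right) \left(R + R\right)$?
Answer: $408398$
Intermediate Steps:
$c{\left(R \right)} = - 36 R^{2}$ ($c{\left(R \right)} = - 9 \left(R + R\right) \left(R + R\right) = - 9 \cdot 2 R 2 R = - 9 \cdot 4 R^{2} = - 36 R^{2}$)
$\left(1498843 - c{\left(109 \right)}\right) - 1518161 = \left(1498843 - - 36 \cdot 109^{2}\right) - 1518161 = \left(1498843 - \left(-36\right) 11881\right) - 1518161 = \left(1498843 - -427716\right) - 1518161 = \left(1498843 + 427716\right) - 1518161 = 1926559 - 1518161 = 408398$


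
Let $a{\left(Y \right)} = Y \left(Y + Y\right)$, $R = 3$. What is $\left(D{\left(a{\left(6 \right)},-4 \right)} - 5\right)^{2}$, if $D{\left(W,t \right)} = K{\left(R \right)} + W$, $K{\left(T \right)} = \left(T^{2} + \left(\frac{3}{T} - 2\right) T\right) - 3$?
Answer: $4900$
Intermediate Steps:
$K{\left(T \right)} = -3 + T^{2} + T \left(-2 + \frac{3}{T}\right)$ ($K{\left(T \right)} = \left(T^{2} + \left(\frac{3}{T} - 2\right) T\right) - 3 = \left(T^{2} + \left(-2 + \frac{3}{T}\right) T\right) - 3 = \left(T^{2} + T \left(-2 + \frac{3}{T}\right)\right) - 3 = -3 + T^{2} + T \left(-2 + \frac{3}{T}\right)$)
$a{\left(Y \right)} = 2 Y^{2}$ ($a{\left(Y \right)} = Y 2 Y = 2 Y^{2}$)
$D{\left(W,t \right)} = 3 + W$ ($D{\left(W,t \right)} = 3 \left(-2 + 3\right) + W = 3 \cdot 1 + W = 3 + W$)
$\left(D{\left(a{\left(6 \right)},-4 \right)} - 5\right)^{2} = \left(\left(3 + 2 \cdot 6^{2}\right) - 5\right)^{2} = \left(\left(3 + 2 \cdot 36\right) - 5\right)^{2} = \left(\left(3 + 72\right) - 5\right)^{2} = \left(75 - 5\right)^{2} = 70^{2} = 4900$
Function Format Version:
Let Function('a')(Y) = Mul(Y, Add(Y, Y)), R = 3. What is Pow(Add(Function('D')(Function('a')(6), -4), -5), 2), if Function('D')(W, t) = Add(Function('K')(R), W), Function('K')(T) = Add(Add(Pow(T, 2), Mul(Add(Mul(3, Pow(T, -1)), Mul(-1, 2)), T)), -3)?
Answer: 4900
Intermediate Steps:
Function('K')(T) = Add(-3, Pow(T, 2), Mul(T, Add(-2, Mul(3, Pow(T, -1))))) (Function('K')(T) = Add(Add(Pow(T, 2), Mul(Add(Mul(3, Pow(T, -1)), -2), T)), -3) = Add(Add(Pow(T, 2), Mul(Add(-2, Mul(3, Pow(T, -1))), T)), -3) = Add(Add(Pow(T, 2), Mul(T, Add(-2, Mul(3, Pow(T, -1))))), -3) = Add(-3, Pow(T, 2), Mul(T, Add(-2, Mul(3, Pow(T, -1))))))
Function('a')(Y) = Mul(2, Pow(Y, 2)) (Function('a')(Y) = Mul(Y, Mul(2, Y)) = Mul(2, Pow(Y, 2)))
Function('D')(W, t) = Add(3, W) (Function('D')(W, t) = Add(Mul(3, Add(-2, 3)), W) = Add(Mul(3, 1), W) = Add(3, W))
Pow(Add(Function('D')(Function('a')(6), -4), -5), 2) = Pow(Add(Add(3, Mul(2, Pow(6, 2))), -5), 2) = Pow(Add(Add(3, Mul(2, 36)), -5), 2) = Pow(Add(Add(3, 72), -5), 2) = Pow(Add(75, -5), 2) = Pow(70, 2) = 4900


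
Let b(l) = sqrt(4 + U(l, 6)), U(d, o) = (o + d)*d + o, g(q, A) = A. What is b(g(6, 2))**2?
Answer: 26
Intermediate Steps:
U(d, o) = o + d*(d + o) (U(d, o) = (d + o)*d + o = d*(d + o) + o = o + d*(d + o))
b(l) = sqrt(10 + l**2 + 6*l) (b(l) = sqrt(4 + (6 + l**2 + l*6)) = sqrt(4 + (6 + l**2 + 6*l)) = sqrt(10 + l**2 + 6*l))
b(g(6, 2))**2 = (sqrt(10 + 2**2 + 6*2))**2 = (sqrt(10 + 4 + 12))**2 = (sqrt(26))**2 = 26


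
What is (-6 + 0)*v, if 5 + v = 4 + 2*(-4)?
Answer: 54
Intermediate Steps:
v = -9 (v = -5 + (4 + 2*(-4)) = -5 + (4 - 8) = -5 - 4 = -9)
(-6 + 0)*v = (-6 + 0)*(-9) = -6*(-9) = 54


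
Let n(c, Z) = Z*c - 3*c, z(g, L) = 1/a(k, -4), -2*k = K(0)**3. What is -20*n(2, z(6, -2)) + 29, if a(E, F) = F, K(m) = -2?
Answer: 159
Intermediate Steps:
k = 4 (k = -1/2*(-2)**3 = -1/2*(-8) = 4)
z(g, L) = -1/4 (z(g, L) = 1/(-4) = -1/4)
n(c, Z) = -3*c + Z*c
-20*n(2, z(6, -2)) + 29 = -40*(-3 - 1/4) + 29 = -40*(-13)/4 + 29 = -20*(-13/2) + 29 = 130 + 29 = 159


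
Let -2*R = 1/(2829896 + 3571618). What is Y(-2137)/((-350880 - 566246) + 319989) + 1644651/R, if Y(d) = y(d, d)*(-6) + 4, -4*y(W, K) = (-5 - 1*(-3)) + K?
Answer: -25147245771562310063/1194274 ≈ -2.1057e+13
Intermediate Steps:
y(W, K) = ½ - K/4 (y(W, K) = -((-5 - 1*(-3)) + K)/4 = -((-5 + 3) + K)/4 = -(-2 + K)/4 = ½ - K/4)
R = -1/12803028 (R = -1/(2*(2829896 + 3571618)) = -½/6401514 = -½*1/6401514 = -1/12803028 ≈ -7.8106e-8)
Y(d) = 1 + 3*d/2 (Y(d) = (½ - d/4)*(-6) + 4 = (-3 + 3*d/2) + 4 = 1 + 3*d/2)
Y(-2137)/((-350880 - 566246) + 319989) + 1644651/R = (1 + (3/2)*(-2137))/((-350880 - 566246) + 319989) + 1644651/(-1/12803028) = (1 - 6411/2)/(-917126 + 319989) + 1644651*(-12803028) = -6409/2/(-597137) - 21056512803228 = -6409/2*(-1/597137) - 21056512803228 = 6409/1194274 - 21056512803228 = -25147245771562310063/1194274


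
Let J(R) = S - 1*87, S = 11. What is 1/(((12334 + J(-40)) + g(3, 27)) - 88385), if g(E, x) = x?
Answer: -1/76100 ≈ -1.3141e-5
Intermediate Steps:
J(R) = -76 (J(R) = 11 - 1*87 = 11 - 87 = -76)
1/(((12334 + J(-40)) + g(3, 27)) - 88385) = 1/(((12334 - 76) + 27) - 88385) = 1/((12258 + 27) - 88385) = 1/(12285 - 88385) = 1/(-76100) = -1/76100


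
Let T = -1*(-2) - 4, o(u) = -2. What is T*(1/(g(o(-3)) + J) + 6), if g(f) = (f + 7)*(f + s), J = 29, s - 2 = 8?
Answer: -830/69 ≈ -12.029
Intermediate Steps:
s = 10 (s = 2 + 8 = 10)
T = -2 (T = 2 - 4 = -2)
g(f) = (7 + f)*(10 + f) (g(f) = (f + 7)*(f + 10) = (7 + f)*(10 + f))
T*(1/(g(o(-3)) + J) + 6) = -2*(1/((70 + (-2)² + 17*(-2)) + 29) + 6) = -2*(1/((70 + 4 - 34) + 29) + 6) = -2*(1/(40 + 29) + 6) = -2*(1/69 + 6) = -2*415/69 = -830/69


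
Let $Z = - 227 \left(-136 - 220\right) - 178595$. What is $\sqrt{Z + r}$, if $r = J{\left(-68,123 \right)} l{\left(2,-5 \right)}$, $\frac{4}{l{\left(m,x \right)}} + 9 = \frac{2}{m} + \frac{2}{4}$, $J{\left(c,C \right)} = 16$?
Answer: $\frac{i \sqrt{22003095}}{15} \approx 312.72 i$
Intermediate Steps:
$l{\left(m,x \right)} = \frac{4}{- \frac{17}{2} + \frac{2}{m}}$ ($l{\left(m,x \right)} = \frac{4}{-9 + \left(\frac{2}{m} + \frac{2}{4}\right)} = \frac{4}{-9 + \left(\frac{2}{m} + 2 \cdot \frac{1}{4}\right)} = \frac{4}{-9 + \left(\frac{2}{m} + \frac{1}{2}\right)} = \frac{4}{-9 + \left(\frac{1}{2} + \frac{2}{m}\right)} = \frac{4}{- \frac{17}{2} + \frac{2}{m}}$)
$r = - \frac{128}{15}$ ($r = 16 \left(\left(-8\right) 2 \frac{1}{-4 + 17 \cdot 2}\right) = 16 \left(\left(-8\right) 2 \frac{1}{-4 + 34}\right) = 16 \left(\left(-8\right) 2 \cdot \frac{1}{30}\right) = 16 \left(- \frac{8}{15}\right) = - \frac{128}{15} \approx -8.5333$)
$Z = -97783$ ($Z = \left(-227\right) \left(-356\right) - 178595 = 80812 - 178595 = -97783$)
$\sqrt{Z + r} = \sqrt{-97783 - \frac{128}{15}} = \sqrt{- \frac{1466873}{15}} = \frac{i \sqrt{22003095}}{15}$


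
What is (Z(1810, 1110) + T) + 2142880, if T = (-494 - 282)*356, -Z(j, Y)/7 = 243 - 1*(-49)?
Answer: 1864580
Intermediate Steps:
Z(j, Y) = -2044 (Z(j, Y) = -7*(243 - 1*(-49)) = -7*(243 + 49) = -7*292 = -2044)
T = -276256 (T = -776*356 = -276256)
(Z(1810, 1110) + T) + 2142880 = (-2044 - 276256) + 2142880 = -278300 + 2142880 = 1864580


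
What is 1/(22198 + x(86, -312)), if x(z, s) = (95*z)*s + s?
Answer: -1/2527154 ≈ -3.9570e-7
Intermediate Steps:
x(z, s) = s + 95*s*z (x(z, s) = 95*s*z + s = s + 95*s*z)
1/(22198 + x(86, -312)) = 1/(22198 - 312*(1 + 95*86)) = 1/(22198 - 312*(1 + 8170)) = 1/(22198 - 312*8171) = 1/(22198 - 2549352) = 1/(-2527154) = -1/2527154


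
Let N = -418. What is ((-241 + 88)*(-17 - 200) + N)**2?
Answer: 1074725089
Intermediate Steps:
((-241 + 88)*(-17 - 200) + N)**2 = ((-241 + 88)*(-17 - 200) - 418)**2 = (-153*(-217) - 418)**2 = (33201 - 418)**2 = 32783**2 = 1074725089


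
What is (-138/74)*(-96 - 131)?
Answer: 15663/37 ≈ 423.32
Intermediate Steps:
(-138/74)*(-96 - 131) = -138*1/74*(-227) = -69/37*(-227) = 15663/37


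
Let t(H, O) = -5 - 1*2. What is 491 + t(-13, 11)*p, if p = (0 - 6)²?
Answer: 239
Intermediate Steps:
p = 36 (p = (-6)² = 36)
t(H, O) = -7 (t(H, O) = -5 - 2 = -7)
491 + t(-13, 11)*p = 491 - 7*36 = 491 - 252 = 239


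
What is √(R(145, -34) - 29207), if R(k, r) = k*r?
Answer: 3*I*√3793 ≈ 184.76*I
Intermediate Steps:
√(R(145, -34) - 29207) = √(145*(-34) - 29207) = √(-4930 - 29207) = √(-34137) = 3*I*√3793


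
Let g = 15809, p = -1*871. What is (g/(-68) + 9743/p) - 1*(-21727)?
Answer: 1272414593/59228 ≈ 21483.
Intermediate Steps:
p = -871
(g/(-68) + 9743/p) - 1*(-21727) = (15809/(-68) + 9743/(-871)) - 1*(-21727) = (15809*(-1/68) + 9743*(-1/871)) + 21727 = (-15809/68 - 9743/871) + 21727 = -14432163/59228 + 21727 = 1272414593/59228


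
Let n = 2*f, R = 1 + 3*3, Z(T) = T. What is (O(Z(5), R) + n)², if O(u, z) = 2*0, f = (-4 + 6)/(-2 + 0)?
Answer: 4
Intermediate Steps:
R = 10 (R = 1 + 9 = 10)
f = -1 (f = 2/(-2) = 2*(-½) = -1)
n = -2 (n = 2*(-1) = -2)
O(u, z) = 0
(O(Z(5), R) + n)² = (0 - 2)² = (-2)² = 4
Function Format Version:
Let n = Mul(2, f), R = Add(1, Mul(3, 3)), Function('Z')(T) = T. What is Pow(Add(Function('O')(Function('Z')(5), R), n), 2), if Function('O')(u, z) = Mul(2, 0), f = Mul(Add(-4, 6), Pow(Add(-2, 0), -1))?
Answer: 4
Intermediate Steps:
R = 10 (R = Add(1, 9) = 10)
f = -1 (f = Mul(2, Pow(-2, -1)) = Mul(2, Rational(-1, 2)) = -1)
n = -2 (n = Mul(2, -1) = -2)
Function('O')(u, z) = 0
Pow(Add(Function('O')(Function('Z')(5), R), n), 2) = Pow(Add(0, -2), 2) = Pow(-2, 2) = 4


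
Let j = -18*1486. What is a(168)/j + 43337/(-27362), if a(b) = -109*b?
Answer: -54843761/60989898 ≈ -0.89923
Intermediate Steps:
j = -26748
a(168)/j + 43337/(-27362) = -109*168/(-26748) + 43337/(-27362) = -18312*(-1/26748) + 43337*(-1/27362) = 1526/2229 - 43337/27362 = -54843761/60989898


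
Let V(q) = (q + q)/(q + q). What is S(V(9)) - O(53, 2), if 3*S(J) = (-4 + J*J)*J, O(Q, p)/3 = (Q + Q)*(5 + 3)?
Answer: -2545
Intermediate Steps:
V(q) = 1 (V(q) = (2*q)/((2*q)) = (2*q)*(1/(2*q)) = 1)
O(Q, p) = 48*Q (O(Q, p) = 3*((Q + Q)*(5 + 3)) = 3*((2*Q)*8) = 3*(16*Q) = 48*Q)
S(J) = J*(-4 + J²)/3 (S(J) = ((-4 + J*J)*J)/3 = ((-4 + J²)*J)/3 = (J*(-4 + J²))/3 = J*(-4 + J²)/3)
S(V(9)) - O(53, 2) = (⅓)*1*(-4 + 1²) - 48*53 = (⅓)*1*(-4 + 1) - 1*2544 = (⅓)*1*(-3) - 2544 = -1 - 2544 = -2545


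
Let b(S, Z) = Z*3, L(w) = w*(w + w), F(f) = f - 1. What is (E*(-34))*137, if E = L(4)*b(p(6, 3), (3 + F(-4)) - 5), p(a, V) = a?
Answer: 3130176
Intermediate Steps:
F(f) = -1 + f
L(w) = 2*w² (L(w) = w*(2*w) = 2*w²)
b(S, Z) = 3*Z
E = -672 (E = (2*4²)*(3*((3 + (-1 - 4)) - 5)) = (2*16)*(3*((3 - 5) - 5)) = 32*(3*(-2 - 5)) = 32*(3*(-7)) = 32*(-21) = -672)
(E*(-34))*137 = -672*(-34)*137 = 22848*137 = 3130176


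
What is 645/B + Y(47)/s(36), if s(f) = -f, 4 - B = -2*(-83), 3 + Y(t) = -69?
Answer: -107/54 ≈ -1.9815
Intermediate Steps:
Y(t) = -72 (Y(t) = -3 - 69 = -72)
B = -162 (B = 4 - (-2)*(-83) = 4 - 1*166 = 4 - 166 = -162)
645/B + Y(47)/s(36) = 645/(-162) - 72/((-1*36)) = 645*(-1/162) - 72/(-36) = -215/54 - 72*(-1/36) = -215/54 + 2 = -107/54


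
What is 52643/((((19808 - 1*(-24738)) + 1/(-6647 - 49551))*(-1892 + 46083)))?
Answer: 2958431314/110627577364437 ≈ 2.6742e-5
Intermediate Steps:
52643/((((19808 - 1*(-24738)) + 1/(-6647 - 49551))*(-1892 + 46083))) = 52643/((((19808 + 24738) + 1/(-56198))*44191)) = 52643/(((44546 - 1/56198)*44191)) = 52643/(((2503396107/56198)*44191)) = 52643/(110627577364437/56198) = 52643*(56198/110627577364437) = 2958431314/110627577364437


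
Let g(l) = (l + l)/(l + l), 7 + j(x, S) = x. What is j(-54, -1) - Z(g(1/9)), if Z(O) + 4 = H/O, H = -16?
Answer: -41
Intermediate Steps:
j(x, S) = -7 + x
g(l) = 1 (g(l) = (2*l)/((2*l)) = (2*l)*(1/(2*l)) = 1)
Z(O) = -4 - 16/O
j(-54, -1) - Z(g(1/9)) = (-7 - 54) - (-4 - 16/1) = -61 - (-4 - 16*1) = -61 - (-4 - 16) = -61 - 1*(-20) = -61 + 20 = -41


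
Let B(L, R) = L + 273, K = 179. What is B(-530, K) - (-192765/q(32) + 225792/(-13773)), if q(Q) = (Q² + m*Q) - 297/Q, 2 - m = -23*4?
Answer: -37958437747/196995219 ≈ -192.69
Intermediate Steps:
m = 94 (m = 2 - (-23)*4 = 2 - 1*(-92) = 2 + 92 = 94)
B(L, R) = 273 + L
q(Q) = Q² - 297/Q + 94*Q (q(Q) = (Q² + 94*Q) - 297/Q = Q² - 297/Q + 94*Q)
B(-530, K) - (-192765/q(32) + 225792/(-13773)) = (273 - 530) - (-192765*32/(-297 + 32²*(94 + 32)) + 225792/(-13773)) = -257 - (-192765*32/(-297 + 1024*126) + 225792*(-1/13773)) = -257 - (-192765*32/(-297 + 129024) - 75264/4591) = -257 - (-192765/((1/32)*128727) - 75264/4591) = -257 - (-192765/128727/32 - 75264/4591) = -257 - (-192765*32/128727 - 75264/4591) = -257 - (-2056160/42909 - 75264/4591) = -257 - 1*(-12669333536/196995219) = -257 + 12669333536/196995219 = -37958437747/196995219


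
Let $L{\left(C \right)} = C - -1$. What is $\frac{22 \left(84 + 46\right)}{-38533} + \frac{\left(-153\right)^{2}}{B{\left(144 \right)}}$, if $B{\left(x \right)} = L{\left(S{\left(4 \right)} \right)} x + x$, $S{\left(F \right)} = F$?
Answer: $\frac{3028781}{112096} \approx 27.02$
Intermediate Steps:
$L{\left(C \right)} = 1 + C$ ($L{\left(C \right)} = C + 1 = 1 + C$)
$B{\left(x \right)} = 6 x$ ($B{\left(x \right)} = \left(1 + 4\right) x + x = 5 x + x = 6 x$)
$\frac{22 \left(84 + 46\right)}{-38533} + \frac{\left(-153\right)^{2}}{B{\left(144 \right)}} = \frac{22 \left(84 + 46\right)}{-38533} + \frac{\left(-153\right)^{2}}{6 \cdot 144} = 22 \cdot 130 \left(- \frac{1}{38533}\right) + \frac{23409}{864} = 2860 \left(- \frac{1}{38533}\right) + 23409 \cdot \frac{1}{864} = - \frac{260}{3503} + \frac{867}{32} = \frac{3028781}{112096}$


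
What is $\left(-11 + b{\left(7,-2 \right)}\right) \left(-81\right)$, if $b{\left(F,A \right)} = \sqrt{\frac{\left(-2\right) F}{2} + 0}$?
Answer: $891 - 81 i \sqrt{7} \approx 891.0 - 214.31 i$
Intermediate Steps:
$b{\left(F,A \right)} = \sqrt{- F}$ ($b{\left(F,A \right)} = \sqrt{- 2 F \frac{1}{2} + 0} = \sqrt{- F + 0} = \sqrt{- F}$)
$\left(-11 + b{\left(7,-2 \right)}\right) \left(-81\right) = \left(-11 + \sqrt{\left(-1\right) 7}\right) \left(-81\right) = \left(-11 + \sqrt{-7}\right) \left(-81\right) = \left(-11 + i \sqrt{7}\right) \left(-81\right) = 891 - 81 i \sqrt{7}$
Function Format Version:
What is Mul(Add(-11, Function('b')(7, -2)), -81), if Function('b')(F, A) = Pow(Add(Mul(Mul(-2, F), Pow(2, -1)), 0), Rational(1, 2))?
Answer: Add(891, Mul(-81, I, Pow(7, Rational(1, 2)))) ≈ Add(891.00, Mul(-214.31, I))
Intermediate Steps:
Function('b')(F, A) = Pow(Mul(-1, F), Rational(1, 2)) (Function('b')(F, A) = Pow(Add(Mul(Mul(-2, F), Rational(1, 2)), 0), Rational(1, 2)) = Pow(Add(Mul(-1, F), 0), Rational(1, 2)) = Pow(Mul(-1, F), Rational(1, 2)))
Mul(Add(-11, Function('b')(7, -2)), -81) = Mul(Add(-11, Pow(Mul(-1, 7), Rational(1, 2))), -81) = Mul(Add(-11, Pow(-7, Rational(1, 2))), -81) = Mul(Add(-11, Mul(I, Pow(7, Rational(1, 2)))), -81) = Add(891, Mul(-81, I, Pow(7, Rational(1, 2))))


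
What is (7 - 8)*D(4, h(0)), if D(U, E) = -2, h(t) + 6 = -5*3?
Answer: 2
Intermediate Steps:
h(t) = -21 (h(t) = -6 - 5*3 = -6 - 15 = -21)
(7 - 8)*D(4, h(0)) = (7 - 8)*(-2) = -1*(-2) = 2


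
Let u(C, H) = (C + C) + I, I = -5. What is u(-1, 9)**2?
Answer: 49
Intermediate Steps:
u(C, H) = -5 + 2*C (u(C, H) = (C + C) - 5 = 2*C - 5 = -5 + 2*C)
u(-1, 9)**2 = (-5 + 2*(-1))**2 = (-5 - 2)**2 = (-7)**2 = 49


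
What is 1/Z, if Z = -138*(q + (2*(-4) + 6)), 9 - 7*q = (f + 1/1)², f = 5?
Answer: 7/5658 ≈ 0.0012372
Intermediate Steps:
q = -27/7 (q = 9/7 - (5 + 1/1)²/7 = 9/7 - (5 + 1)²/7 = 9/7 - ⅐*6² = 9/7 - ⅐*36 = 9/7 - 36/7 = -27/7 ≈ -3.8571)
Z = 5658/7 (Z = -138*(-27/7 + (2*(-4) + 6)) = -138*(-27/7 + (-8 + 6)) = -138*(-27/7 - 2) = -138*(-41/7) = 5658/7 ≈ 808.29)
1/Z = 1/(5658/7) = 7/5658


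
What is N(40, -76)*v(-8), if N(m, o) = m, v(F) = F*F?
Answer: 2560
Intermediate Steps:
v(F) = F²
N(40, -76)*v(-8) = 40*(-8)² = 40*64 = 2560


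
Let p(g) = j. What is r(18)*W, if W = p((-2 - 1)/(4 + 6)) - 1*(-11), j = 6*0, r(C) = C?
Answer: 198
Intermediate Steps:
j = 0
p(g) = 0
W = 11 (W = 0 - 1*(-11) = 0 + 11 = 11)
r(18)*W = 18*11 = 198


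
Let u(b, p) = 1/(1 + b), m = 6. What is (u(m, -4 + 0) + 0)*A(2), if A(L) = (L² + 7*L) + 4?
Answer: 22/7 ≈ 3.1429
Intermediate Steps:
A(L) = 4 + L² + 7*L
(u(m, -4 + 0) + 0)*A(2) = (1/(1 + 6) + 0)*(4 + 2² + 7*2) = (1/7 + 0)*(4 + 4 + 14) = (⅐ + 0)*22 = (⅐)*22 = 22/7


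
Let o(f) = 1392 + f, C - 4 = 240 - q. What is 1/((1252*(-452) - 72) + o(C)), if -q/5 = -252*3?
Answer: -1/568120 ≈ -1.7602e-6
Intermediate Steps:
q = 3780 (q = -(-1260)*3 = -5*(-756) = 3780)
C = -3536 (C = 4 + (240 - 1*3780) = 4 + (240 - 3780) = 4 - 3540 = -3536)
1/((1252*(-452) - 72) + o(C)) = 1/((1252*(-452) - 72) + (1392 - 3536)) = 1/((-565904 - 72) - 2144) = 1/(-565976 - 2144) = 1/(-568120) = -1/568120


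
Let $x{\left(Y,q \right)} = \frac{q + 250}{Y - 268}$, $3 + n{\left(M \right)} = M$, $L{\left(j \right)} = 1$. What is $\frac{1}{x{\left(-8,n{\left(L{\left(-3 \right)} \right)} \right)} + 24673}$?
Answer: $\frac{69}{1702375} \approx 4.0532 \cdot 10^{-5}$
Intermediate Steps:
$n{\left(M \right)} = -3 + M$
$x{\left(Y,q \right)} = \frac{250 + q}{-268 + Y}$
$\frac{1}{x{\left(-8,n{\left(L{\left(-3 \right)} \right)} \right)} + 24673} = \frac{1}{\frac{250 + \left(-3 + 1\right)}{-268 - 8} + 24673} = \frac{1}{\frac{250 - 2}{-276} + 24673} = \frac{1}{\left(- \frac{1}{276}\right) 248 + 24673} = \frac{1}{- \frac{62}{69} + 24673} = \frac{1}{\frac{1702375}{69}} = \frac{69}{1702375}$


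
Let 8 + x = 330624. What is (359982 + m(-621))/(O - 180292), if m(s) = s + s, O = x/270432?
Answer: -12126846960/6094549441 ≈ -1.9898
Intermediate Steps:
x = 330616 (x = -8 + 330624 = 330616)
O = 41327/33804 (O = 330616/270432 = 330616*(1/270432) = 41327/33804 ≈ 1.2225)
m(s) = 2*s
(359982 + m(-621))/(O - 180292) = (359982 + 2*(-621))/(41327/33804 - 180292) = (359982 - 1242)/(-6094549441/33804) = 358740*(-33804/6094549441) = -12126846960/6094549441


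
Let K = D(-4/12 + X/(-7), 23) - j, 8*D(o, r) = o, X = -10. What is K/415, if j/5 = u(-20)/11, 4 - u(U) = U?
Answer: -19907/766920 ≈ -0.025957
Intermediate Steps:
u(U) = 4 - U
D(o, r) = o/8
j = 120/11 (j = 5*((4 - 1*(-20))/11) = 5*((4 + 20)*(1/11)) = 5*(24*(1/11)) = 5*(24/11) = 120/11 ≈ 10.909)
K = -19907/1848 (K = (-4/12 - 10/(-7))/8 - 1*120/11 = (-4*1/12 - 10*(-⅐))/8 - 120/11 = (-⅓ + 10/7)/8 - 120/11 = (⅛)*(23/21) - 120/11 = 23/168 - 120/11 = -19907/1848 ≈ -10.772)
K/415 = -19907/1848/415 = -19907/1848*1/415 = -19907/766920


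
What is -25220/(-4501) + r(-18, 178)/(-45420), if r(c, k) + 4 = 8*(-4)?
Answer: 95471203/17036285 ≈ 5.6040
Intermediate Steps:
r(c, k) = -36 (r(c, k) = -4 + 8*(-4) = -4 - 32 = -36)
-25220/(-4501) + r(-18, 178)/(-45420) = -25220/(-4501) - 36/(-45420) = -25220*(-1/4501) - 36*(-1/45420) = 25220/4501 + 3/3785 = 95471203/17036285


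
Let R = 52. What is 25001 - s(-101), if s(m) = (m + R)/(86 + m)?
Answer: 374966/15 ≈ 24998.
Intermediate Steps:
s(m) = (52 + m)/(86 + m) (s(m) = (m + 52)/(86 + m) = (52 + m)/(86 + m))
25001 - s(-101) = 25001 - (52 - 101)/(86 - 101) = 25001 - (-49)/(-15) = 25001 - (-1)*(-49)/15 = 25001 - 1*49/15 = 25001 - 49/15 = 374966/15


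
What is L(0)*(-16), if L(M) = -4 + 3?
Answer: 16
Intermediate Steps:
L(M) = -1
L(0)*(-16) = -1*(-16) = 16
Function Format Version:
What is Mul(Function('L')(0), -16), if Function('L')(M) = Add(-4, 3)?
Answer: 16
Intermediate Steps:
Function('L')(M) = -1
Mul(Function('L')(0), -16) = Mul(-1, -16) = 16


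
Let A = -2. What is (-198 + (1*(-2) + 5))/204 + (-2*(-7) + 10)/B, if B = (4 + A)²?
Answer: 343/68 ≈ 5.0441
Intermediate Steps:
B = 4 (B = (4 - 2)² = 2² = 4)
(-198 + (1*(-2) + 5))/204 + (-2*(-7) + 10)/B = (-198 + (1*(-2) + 5))/204 + (-2*(-7) + 10)/4 = (-198 + (-2 + 5))*(1/204) + (14 + 10)*(¼) = (-198 + 3)*(1/204) + 24*(¼) = -195*1/204 + 6 = -65/68 + 6 = 343/68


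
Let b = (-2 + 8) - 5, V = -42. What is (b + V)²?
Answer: 1681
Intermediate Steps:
b = 1 (b = 6 - 5 = 1)
(b + V)² = (1 - 42)² = (-41)² = 1681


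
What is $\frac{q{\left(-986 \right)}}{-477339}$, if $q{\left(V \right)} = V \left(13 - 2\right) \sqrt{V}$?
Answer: $\frac{10846 i \sqrt{986}}{477339} \approx 0.71348 i$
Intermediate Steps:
$q{\left(V \right)} = 11 V^{\frac{3}{2}}$ ($q{\left(V \right)} = V 11 \sqrt{V} = 11 V \sqrt{V} = 11 V^{\frac{3}{2}}$)
$\frac{q{\left(-986 \right)}}{-477339} = \frac{11 \left(-986\right)^{\frac{3}{2}}}{-477339} = 11 \left(- 986 i \sqrt{986}\right) \left(- \frac{1}{477339}\right) = - 10846 i \sqrt{986} \left(- \frac{1}{477339}\right) = \frac{10846 i \sqrt{986}}{477339}$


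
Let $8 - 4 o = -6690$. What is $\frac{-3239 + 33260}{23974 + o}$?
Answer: $\frac{20014}{17099} \approx 1.1705$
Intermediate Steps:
$o = \frac{3349}{2}$ ($o = 2 - - \frac{3345}{2} = 2 + \frac{3345}{2} = \frac{3349}{2} \approx 1674.5$)
$\frac{-3239 + 33260}{23974 + o} = \frac{-3239 + 33260}{23974 + \frac{3349}{2}} = \frac{30021}{\frac{51297}{2}} = 30021 \cdot \frac{2}{51297} = \frac{20014}{17099}$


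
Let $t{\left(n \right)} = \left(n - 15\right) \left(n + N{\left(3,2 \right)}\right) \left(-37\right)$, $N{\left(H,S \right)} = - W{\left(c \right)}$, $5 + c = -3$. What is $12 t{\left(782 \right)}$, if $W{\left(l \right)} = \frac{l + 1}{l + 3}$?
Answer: $- \frac{1329158844}{5} \approx -2.6583 \cdot 10^{8}$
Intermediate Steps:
$c = -8$ ($c = -5 - 3 = -8$)
$W{\left(l \right)} = \frac{1 + l}{3 + l}$
$N{\left(H,S \right)} = - \frac{7}{5}$ ($N{\left(H,S \right)} = - \frac{1 - 8}{3 - 8} = - \frac{-7}{-5} = - \frac{\left(-1\right) \left(-7\right)}{5} = \left(-1\right) \frac{7}{5} = - \frac{7}{5}$)
$t{\left(n \right)} = - 37 \left(-15 + n\right) \left(- \frac{7}{5} + n\right)$ ($t{\left(n \right)} = \left(n - 15\right) \left(n - \frac{7}{5}\right) \left(-37\right) = \left(-15 + n\right) \left(- \frac{7}{5} + n\right) \left(-37\right) = - 37 \left(-15 + n\right) \left(- \frac{7}{5} + n\right)$)
$12 t{\left(782 \right)} = 12 \left(-777 - 37 \cdot 782^{2} + \frac{3034}{5} \cdot 782\right) = 12 \left(-777 - 22626388 + \frac{2372588}{5}\right) = 12 \left(- \frac{110763237}{5}\right) = - \frac{1329158844}{5}$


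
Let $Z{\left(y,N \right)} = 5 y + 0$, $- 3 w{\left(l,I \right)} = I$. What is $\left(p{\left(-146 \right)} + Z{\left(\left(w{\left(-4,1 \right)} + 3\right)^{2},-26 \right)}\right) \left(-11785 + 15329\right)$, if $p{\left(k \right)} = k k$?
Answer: $\frac{681029216}{9} \approx 7.567 \cdot 10^{7}$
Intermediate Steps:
$w{\left(l,I \right)} = - \frac{I}{3}$
$p{\left(k \right)} = k^{2}$
$Z{\left(y,N \right)} = 5 y$
$\left(p{\left(-146 \right)} + Z{\left(\left(w{\left(-4,1 \right)} + 3\right)^{2},-26 \right)}\right) \left(-11785 + 15329\right) = \left(\left(-146\right)^{2} + 5 \left(\left(- \frac{1}{3}\right) 1 + 3\right)^{2}\right) \left(-11785 + 15329\right) = \left(21316 + 5 \left(- \frac{1}{3} + 3\right)^{2}\right) 3544 = \left(21316 + 5 \left(\frac{8}{3}\right)^{2}\right) 3544 = \left(21316 + 5 \cdot \frac{64}{9}\right) 3544 = \left(21316 + \frac{320}{9}\right) 3544 = \frac{192164}{9} \cdot 3544 = \frac{681029216}{9}$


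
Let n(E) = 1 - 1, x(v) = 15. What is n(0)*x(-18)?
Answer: 0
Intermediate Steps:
n(E) = 0
n(0)*x(-18) = 0*15 = 0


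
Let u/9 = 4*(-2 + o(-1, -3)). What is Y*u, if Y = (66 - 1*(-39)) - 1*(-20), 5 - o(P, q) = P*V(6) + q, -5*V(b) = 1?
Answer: 26100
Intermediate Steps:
V(b) = -1/5 (V(b) = -1/5*1 = -1/5)
o(P, q) = 5 - q + P/5 (o(P, q) = 5 - (P*(-1/5) + q) = 5 - (-P/5 + q) = 5 - (q - P/5) = 5 + (-q + P/5) = 5 - q + P/5)
u = 1044/5 (u = 9*(4*(-2 + (5 - 1*(-3) + (1/5)*(-1)))) = 9*(4*(-2 + (5 + 3 - 1/5))) = 9*(4*(-2 + 39/5)) = 9*(4*(29/5)) = 9*(116/5) = 1044/5 ≈ 208.80)
Y = 125 (Y = (66 + 39) + 20 = 105 + 20 = 125)
Y*u = 125*(1044/5) = 26100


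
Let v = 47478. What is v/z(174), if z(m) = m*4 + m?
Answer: 7913/145 ≈ 54.572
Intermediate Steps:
z(m) = 5*m (z(m) = 4*m + m = 5*m)
v/z(174) = 47478/((5*174)) = 47478/870 = 47478*(1/870) = 7913/145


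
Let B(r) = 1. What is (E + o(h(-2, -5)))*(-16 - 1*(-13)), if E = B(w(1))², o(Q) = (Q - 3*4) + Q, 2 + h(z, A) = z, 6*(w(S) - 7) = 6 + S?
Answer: 57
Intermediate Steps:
w(S) = 8 + S/6 (w(S) = 7 + (6 + S)/6 = 7 + (1 + S/6) = 8 + S/6)
h(z, A) = -2 + z
o(Q) = -12 + 2*Q (o(Q) = (Q - 12) + Q = (-12 + Q) + Q = -12 + 2*Q)
E = 1 (E = 1² = 1)
(E + o(h(-2, -5)))*(-16 - 1*(-13)) = (1 + (-12 + 2*(-2 - 2)))*(-16 - 1*(-13)) = (1 + (-12 + 2*(-4)))*(-16 + 13) = (1 + (-12 - 8))*(-3) = (1 - 20)*(-3) = -19*(-3) = 57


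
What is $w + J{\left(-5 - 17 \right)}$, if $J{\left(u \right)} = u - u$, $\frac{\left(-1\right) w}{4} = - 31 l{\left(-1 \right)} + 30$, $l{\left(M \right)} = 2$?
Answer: $128$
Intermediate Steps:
$w = 128$ ($w = - 4 \left(\left(-31\right) 2 + 30\right) = - 4 \left(-62 + 30\right) = \left(-4\right) \left(-32\right) = 128$)
$J{\left(u \right)} = 0$
$w + J{\left(-5 - 17 \right)} = 128 + 0 = 128$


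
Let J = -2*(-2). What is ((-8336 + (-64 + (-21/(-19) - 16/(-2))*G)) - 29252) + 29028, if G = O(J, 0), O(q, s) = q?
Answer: -163164/19 ≈ -8587.6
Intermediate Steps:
J = 4
G = 4
((-8336 + (-64 + (-21/(-19) - 16/(-2))*G)) - 29252) + 29028 = ((-8336 + (-64 + (-21/(-19) - 16/(-2))*4)) - 29252) + 29028 = ((-8336 + (-64 + (-21*(-1/19) - 16*(-1/2))*4)) - 29252) + 29028 = ((-8336 + (-64 + (21/19 + 8)*4)) - 29252) + 29028 = ((-8336 + (-64 + (173/19)*4)) - 29252) + 29028 = ((-8336 + (-64 + 692/19)) - 29252) + 29028 = ((-8336 - 524/19) - 29252) + 29028 = (-158908/19 - 29252) + 29028 = -714696/19 + 29028 = -163164/19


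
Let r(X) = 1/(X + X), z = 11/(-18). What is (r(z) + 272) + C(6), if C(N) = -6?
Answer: 2917/11 ≈ 265.18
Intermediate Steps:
z = -11/18 (z = 11*(-1/18) = -11/18 ≈ -0.61111)
r(X) = 1/(2*X)
(r(z) + 272) + C(6) = (1/(2*(-11/18)) + 272) - 6 = ((½)*(-18/11) + 272) - 6 = (-9/11 + 272) - 6 = 2983/11 - 6 = 2917/11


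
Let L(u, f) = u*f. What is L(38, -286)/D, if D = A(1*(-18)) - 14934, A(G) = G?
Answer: 2717/3738 ≈ 0.72686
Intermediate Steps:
L(u, f) = f*u
D = -14952 (D = 1*(-18) - 14934 = -18 - 14934 = -14952)
L(38, -286)/D = -286*38/(-14952) = -10868*(-1/14952) = 2717/3738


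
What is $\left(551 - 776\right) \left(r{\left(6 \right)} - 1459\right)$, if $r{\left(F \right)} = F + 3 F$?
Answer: $322875$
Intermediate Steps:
$r{\left(F \right)} = 4 F$
$\left(551 - 776\right) \left(r{\left(6 \right)} - 1459\right) = \left(551 - 776\right) \left(4 \cdot 6 - 1459\right) = \left(551 - 776\right) \left(24 - 1459\right) = \left(-225\right) \left(-1435\right) = 322875$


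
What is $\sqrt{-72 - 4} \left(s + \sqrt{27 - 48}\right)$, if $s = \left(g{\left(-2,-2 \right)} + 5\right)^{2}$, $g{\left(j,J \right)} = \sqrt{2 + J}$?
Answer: $- 2 \sqrt{399} + 50 i \sqrt{19} \approx -39.95 + 217.95 i$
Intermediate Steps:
$s = 25$ ($s = \left(\sqrt{2 - 2} + 5\right)^{2} = \left(\sqrt{0} + 5\right)^{2} = \left(0 + 5\right)^{2} = 5^{2} = 25$)
$\sqrt{-72 - 4} \left(s + \sqrt{27 - 48}\right) = \sqrt{-72 - 4} \left(25 + \sqrt{27 - 48}\right) = \sqrt{-76} \left(25 + \sqrt{-21}\right) = 2 i \sqrt{19} \left(25 + i \sqrt{21}\right)$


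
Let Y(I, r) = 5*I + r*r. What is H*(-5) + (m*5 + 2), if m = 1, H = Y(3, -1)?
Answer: -73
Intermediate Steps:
Y(I, r) = r**2 + 5*I (Y(I, r) = 5*I + r**2 = r**2 + 5*I)
H = 16 (H = (-1)**2 + 5*3 = 1 + 15 = 16)
H*(-5) + (m*5 + 2) = 16*(-5) + (1*5 + 2) = -80 + (5 + 2) = -80 + 7 = -73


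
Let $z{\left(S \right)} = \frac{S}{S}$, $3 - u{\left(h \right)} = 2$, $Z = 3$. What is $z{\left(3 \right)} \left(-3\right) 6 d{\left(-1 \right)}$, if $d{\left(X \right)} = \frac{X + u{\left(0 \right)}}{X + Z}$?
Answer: $0$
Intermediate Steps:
$u{\left(h \right)} = 1$ ($u{\left(h \right)} = 3 - 2 = 1$)
$z{\left(S \right)} = 1$
$d{\left(X \right)} = \frac{1 + X}{3 + X}$ ($d{\left(X \right)} = \frac{X + 1}{X + 3} = \frac{1 + X}{3 + X}$)
$z{\left(3 \right)} \left(-3\right) 6 d{\left(-1 \right)} = 1 \left(-3\right) 6 \frac{1 - 1}{3 - 1} = \left(-3\right) 6 \cdot \frac{1}{2} \cdot 0 = - 18 \cdot \frac{1}{2} \cdot 0 = \left(-18\right) 0 = 0$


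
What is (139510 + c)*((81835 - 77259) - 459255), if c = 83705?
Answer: -101491172985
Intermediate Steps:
(139510 + c)*((81835 - 77259) - 459255) = (139510 + 83705)*((81835 - 77259) - 459255) = 223215*(4576 - 459255) = 223215*(-454679) = -101491172985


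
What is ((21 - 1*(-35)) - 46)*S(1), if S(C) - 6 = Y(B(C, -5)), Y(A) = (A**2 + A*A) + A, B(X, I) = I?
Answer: 510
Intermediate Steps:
Y(A) = A + 2*A**2 (Y(A) = (A**2 + A**2) + A = 2*A**2 + A = A + 2*A**2)
S(C) = 51 (S(C) = 6 - 5*(1 + 2*(-5)) = 6 - 5*(1 - 10) = 6 - 5*(-9) = 6 + 45 = 51)
((21 - 1*(-35)) - 46)*S(1) = ((21 - 1*(-35)) - 46)*51 = ((21 + 35) - 46)*51 = (56 - 46)*51 = 10*51 = 510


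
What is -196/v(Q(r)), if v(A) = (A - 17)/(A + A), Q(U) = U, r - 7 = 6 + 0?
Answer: 1274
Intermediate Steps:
r = 13 (r = 7 + (6 + 0) = 7 + 6 = 13)
v(A) = (-17 + A)/(2*A) (v(A) = (-17 + A)/((2*A)) = (-17 + A)*(1/(2*A)) = (-17 + A)/(2*A))
-196/v(Q(r)) = -196*26/(-17 + 13) = -196/((1/2)*(1/13)*(-4)) = -196/(-2/13) = -196*(-13/2) = 1274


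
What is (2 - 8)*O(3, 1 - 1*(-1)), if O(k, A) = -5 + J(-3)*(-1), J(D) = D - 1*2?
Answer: 0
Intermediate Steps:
J(D) = -2 + D (J(D) = D - 2 = -2 + D)
O(k, A) = 0 (O(k, A) = -5 + (-2 - 3)*(-1) = -5 - 5*(-1) = -5 + 5 = 0)
(2 - 8)*O(3, 1 - 1*(-1)) = (2 - 8)*0 = -6*0 = 0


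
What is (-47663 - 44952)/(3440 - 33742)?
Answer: 92615/30302 ≈ 3.0564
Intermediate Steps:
(-47663 - 44952)/(3440 - 33742) = -92615/(-30302) = -92615*(-1/30302) = 92615/30302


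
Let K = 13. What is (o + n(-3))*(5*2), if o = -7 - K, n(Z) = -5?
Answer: -250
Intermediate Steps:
o = -20 (o = -7 - 1*13 = -7 - 13 = -20)
(o + n(-3))*(5*2) = (-20 - 5)*(5*2) = -25*10 = -250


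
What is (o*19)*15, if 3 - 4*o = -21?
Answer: 1710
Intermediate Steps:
o = 6 (o = ¾ - ¼*(-21) = ¾ + 21/4 = 6)
(o*19)*15 = (6*19)*15 = 114*15 = 1710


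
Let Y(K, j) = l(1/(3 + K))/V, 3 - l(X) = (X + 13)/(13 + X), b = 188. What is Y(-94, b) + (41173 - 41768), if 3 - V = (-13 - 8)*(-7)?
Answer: -42841/72 ≈ -595.01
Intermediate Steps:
l(X) = 2 (l(X) = 3 - (X + 13)/(13 + X) = 3 - (13 + X)/(13 + X) = 3 - 1*1 = 3 - 1 = 2)
V = -144 (V = 3 - (-13 - 8)*(-7) = 3 - (-21)*(-7) = 3 - 1*147 = 3 - 147 = -144)
Y(K, j) = -1/72 (Y(K, j) = 2/(-144) = 2*(-1/144) = -1/72)
Y(-94, b) + (41173 - 41768) = -1/72 + (41173 - 41768) = -1/72 - 595 = -42841/72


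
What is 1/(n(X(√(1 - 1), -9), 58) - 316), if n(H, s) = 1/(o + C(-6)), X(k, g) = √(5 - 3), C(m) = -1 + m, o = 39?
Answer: -32/10111 ≈ -0.0031649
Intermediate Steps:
X(k, g) = √2
n(H, s) = 1/32 (n(H, s) = 1/(39 + (-1 - 6)) = 1/(39 - 7) = 1/32)
1/(n(X(√(1 - 1), -9), 58) - 316) = 1/(1/32 - 316) = 1/(-10111/32) = -32/10111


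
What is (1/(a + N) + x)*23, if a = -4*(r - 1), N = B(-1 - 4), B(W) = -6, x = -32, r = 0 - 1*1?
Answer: -1449/2 ≈ -724.50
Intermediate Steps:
r = -1 (r = 0 - 1 = -1)
N = -6
a = 8 (a = -4*(-1 - 1) = -4*(-2) = 8)
(1/(a + N) + x)*23 = (1/(8 - 6) - 32)*23 = (1/2 - 32)*23 = (½ - 32)*23 = -63/2*23 = -1449/2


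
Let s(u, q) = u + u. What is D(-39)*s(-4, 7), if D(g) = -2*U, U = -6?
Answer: -96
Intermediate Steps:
s(u, q) = 2*u
D(g) = 12 (D(g) = -2*(-6) = 12)
D(-39)*s(-4, 7) = 12*(2*(-4)) = 12*(-8) = -96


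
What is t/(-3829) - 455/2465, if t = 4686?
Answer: -2658637/1887697 ≈ -1.4084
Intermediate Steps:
t/(-3829) - 455/2465 = 4686/(-3829) - 455/2465 = 4686*(-1/3829) - 455*1/2465 = -4686/3829 - 91/493 = -2658637/1887697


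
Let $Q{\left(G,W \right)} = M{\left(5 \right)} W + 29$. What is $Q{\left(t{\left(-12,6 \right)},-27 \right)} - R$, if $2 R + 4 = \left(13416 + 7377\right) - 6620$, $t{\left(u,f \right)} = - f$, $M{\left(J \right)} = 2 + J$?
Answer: $- \frac{14489}{2} \approx -7244.5$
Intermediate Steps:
$Q{\left(G,W \right)} = 29 + 7 W$ ($Q{\left(G,W \right)} = \left(2 + 5\right) W + 29 = 7 W + 29 = 29 + 7 W$)
$R = \frac{14169}{2}$ ($R = -2 + \frac{\left(13416 + 7377\right) - 6620}{2} = -2 + \frac{20793 - 6620}{2} = -2 + \frac{1}{2} \cdot 14173 = -2 + \frac{14173}{2} = \frac{14169}{2} \approx 7084.5$)
$Q{\left(t{\left(-12,6 \right)},-27 \right)} - R = \left(29 + 7 \left(-27\right)\right) - \frac{14169}{2} = \left(29 - 189\right) - \frac{14169}{2} = -160 - \frac{14169}{2} = - \frac{14489}{2}$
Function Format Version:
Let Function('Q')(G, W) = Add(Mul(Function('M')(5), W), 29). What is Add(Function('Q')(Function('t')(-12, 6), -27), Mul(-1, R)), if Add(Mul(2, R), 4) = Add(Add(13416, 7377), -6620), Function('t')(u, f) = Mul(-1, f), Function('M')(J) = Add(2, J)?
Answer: Rational(-14489, 2) ≈ -7244.5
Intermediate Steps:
Function('Q')(G, W) = Add(29, Mul(7, W)) (Function('Q')(G, W) = Add(Mul(Add(2, 5), W), 29) = Add(Mul(7, W), 29) = Add(29, Mul(7, W)))
R = Rational(14169, 2) (R = Add(-2, Mul(Rational(1, 2), Add(Add(13416, 7377), -6620))) = Add(-2, Mul(Rational(1, 2), Add(20793, -6620))) = Add(-2, Mul(Rational(1, 2), 14173)) = Add(-2, Rational(14173, 2)) = Rational(14169, 2) ≈ 7084.5)
Add(Function('Q')(Function('t')(-12, 6), -27), Mul(-1, R)) = Add(Add(29, Mul(7, -27)), Mul(-1, Rational(14169, 2))) = Add(Add(29, -189), Rational(-14169, 2)) = Add(-160, Rational(-14169, 2)) = Rational(-14489, 2)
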